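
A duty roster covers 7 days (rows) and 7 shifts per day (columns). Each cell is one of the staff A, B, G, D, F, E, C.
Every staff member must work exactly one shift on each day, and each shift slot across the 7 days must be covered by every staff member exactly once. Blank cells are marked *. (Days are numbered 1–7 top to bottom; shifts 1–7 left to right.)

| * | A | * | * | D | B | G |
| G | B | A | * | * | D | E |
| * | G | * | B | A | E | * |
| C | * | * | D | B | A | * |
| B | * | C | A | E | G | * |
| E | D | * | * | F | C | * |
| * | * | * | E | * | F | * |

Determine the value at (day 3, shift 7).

C

Day 1, shift 1: day 1 has {A, B, G, D} and shift 1 has {B, G, E, C}, leaving only F.
Day 1, shift 3: day 1 has {A, B, G, D, F} and shift 3 has {A, C}, leaving only E.
Day 1, shift 4: day 1 has {A, B, G, D, F, E} and shift 4 has {A, B, D, E}, leaving only C.
Day 2, shift 4: day 2 has {A, B, G, D, E} and shift 4 has {A, B, D, E, C}, leaving only F.
Day 2, shift 5: day 2 has {A, B, G, D, F, E} and shift 5 has {A, B, D, F, E}, leaving only C.
Day 3, shift 1: day 3 has {A, B, G, E} and shift 1 has {B, G, F, E, C}, leaving only D.
Day 3, shift 3: day 3 has {A, B, G, D, E} and shift 3 has {A, E, C}, leaving only F.
Day 3 already has {A, B, G, D, F, E} and shift 7 already has {G, E}, so day 3, shift 7 must be C.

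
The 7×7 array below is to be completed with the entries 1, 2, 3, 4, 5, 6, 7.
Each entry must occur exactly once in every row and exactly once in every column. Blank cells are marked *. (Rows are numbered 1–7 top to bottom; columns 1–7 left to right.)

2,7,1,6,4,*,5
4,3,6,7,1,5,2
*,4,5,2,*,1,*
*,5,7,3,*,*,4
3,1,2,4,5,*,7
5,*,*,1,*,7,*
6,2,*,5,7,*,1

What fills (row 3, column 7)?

Row 1, column 6: row 1 has {1, 2, 4, 5, 6, 7} and column 6 has {1, 5, 7}, leaving only 3.
Row 3, column 1: row 3 has {1, 2, 4, 5} and column 1 has {2, 3, 4, 5, 6}, leaving only 7.
Row 4, column 1: row 4 has {3, 4, 5, 7} and column 1 has {2, 3, 4, 5, 6, 7}, leaving only 1.
Row 5, column 6: row 5 has {1, 2, 3, 4, 5, 7} and column 6 has {1, 3, 5, 7}, leaving only 6.
Row 4, column 6: row 4 has {1, 3, 4, 5, 7} and column 6 has {1, 3, 5, 6, 7}, leaving only 2.
Row 4, column 5: row 4 has {1, 2, 3, 4, 5, 7} and column 5 has {1, 4, 5, 7}, leaving only 6.
Row 3, column 5: row 3 has {1, 2, 4, 5, 7} and column 5 has {1, 4, 5, 6, 7}, leaving only 3.
Row 3 already has {1, 2, 3, 4, 5, 7} and column 7 already has {1, 2, 4, 5, 7}, so row 3, column 7 must be 6.

6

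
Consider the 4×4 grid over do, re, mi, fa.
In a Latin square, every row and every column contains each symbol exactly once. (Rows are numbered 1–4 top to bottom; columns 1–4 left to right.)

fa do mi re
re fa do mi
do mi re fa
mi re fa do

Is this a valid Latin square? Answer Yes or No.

Each row is a permutation of the 4 symbols, and so is each column.

Yes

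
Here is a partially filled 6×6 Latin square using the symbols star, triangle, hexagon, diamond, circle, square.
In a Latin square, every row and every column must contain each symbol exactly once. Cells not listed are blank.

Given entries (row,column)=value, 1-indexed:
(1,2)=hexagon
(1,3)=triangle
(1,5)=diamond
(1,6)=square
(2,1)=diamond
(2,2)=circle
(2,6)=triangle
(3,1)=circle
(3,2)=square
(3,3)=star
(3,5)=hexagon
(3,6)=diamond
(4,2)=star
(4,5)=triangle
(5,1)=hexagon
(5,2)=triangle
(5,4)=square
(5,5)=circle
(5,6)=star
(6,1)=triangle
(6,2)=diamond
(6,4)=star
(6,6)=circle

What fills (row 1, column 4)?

circle

Row 1 already has {triangle, hexagon, diamond, square} and column 4 already has {star, square}, so row 1, column 4 must be circle.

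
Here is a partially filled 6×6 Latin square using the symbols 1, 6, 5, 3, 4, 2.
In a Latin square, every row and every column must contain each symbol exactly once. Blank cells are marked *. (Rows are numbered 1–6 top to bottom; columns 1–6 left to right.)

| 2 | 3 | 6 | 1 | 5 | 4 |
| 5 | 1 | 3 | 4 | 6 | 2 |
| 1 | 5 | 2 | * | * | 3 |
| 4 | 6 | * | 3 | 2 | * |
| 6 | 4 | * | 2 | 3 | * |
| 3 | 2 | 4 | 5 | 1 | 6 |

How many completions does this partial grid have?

Row 3, column 4: eliminating its row and column leaves {6}.
Row 3, column 5: eliminating its row and column leaves {4}.
Row 4, column 3: eliminating its row and column leaves {1, 5}.
Row 4, column 6: eliminating its row and column leaves {1, 5}.
Row 5, column 3: eliminating its row and column leaves {1, 5}.
Row 5, column 6: eliminating its row and column leaves {1, 5}.
Enumerating the assignments across these blanks that avoid any row or column repeat gives 2 completions.

2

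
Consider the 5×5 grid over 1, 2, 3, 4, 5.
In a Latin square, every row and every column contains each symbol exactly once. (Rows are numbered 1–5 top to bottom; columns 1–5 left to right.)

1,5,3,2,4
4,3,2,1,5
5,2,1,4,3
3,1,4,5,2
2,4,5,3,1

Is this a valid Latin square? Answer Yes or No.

Yes

Each row is a permutation of the 5 symbols, and so is each column.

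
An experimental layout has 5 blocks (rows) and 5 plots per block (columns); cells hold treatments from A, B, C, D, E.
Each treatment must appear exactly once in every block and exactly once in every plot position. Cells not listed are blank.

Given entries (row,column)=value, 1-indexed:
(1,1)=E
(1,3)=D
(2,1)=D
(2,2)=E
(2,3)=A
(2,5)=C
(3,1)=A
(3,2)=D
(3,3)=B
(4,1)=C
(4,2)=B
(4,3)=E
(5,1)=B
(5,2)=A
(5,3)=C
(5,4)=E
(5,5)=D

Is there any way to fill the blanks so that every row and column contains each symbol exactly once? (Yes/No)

No block or plot among the givens repeats a symbol, and propagating forced cells runs into no contradiction.
One valid completion exists (for instance, E C D A B / D E A B C / A D B C E / C B E D A / B A C E D).

Yes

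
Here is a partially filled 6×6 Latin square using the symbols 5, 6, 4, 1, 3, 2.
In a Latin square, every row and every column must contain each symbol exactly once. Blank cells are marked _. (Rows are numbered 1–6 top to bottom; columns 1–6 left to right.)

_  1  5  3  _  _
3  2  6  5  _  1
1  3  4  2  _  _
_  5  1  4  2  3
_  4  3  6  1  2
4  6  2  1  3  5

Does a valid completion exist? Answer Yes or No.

Yes

No row or column among the givens repeats a symbol, and propagating forced cells runs into no contradiction.
One valid completion exists (for instance, 2 1 5 3 6 4 / 3 2 6 5 4 1 / 1 3 4 2 5 6 / 6 5 1 4 2 3 / 5 4 3 6 1 2 / 4 6 2 1 3 5).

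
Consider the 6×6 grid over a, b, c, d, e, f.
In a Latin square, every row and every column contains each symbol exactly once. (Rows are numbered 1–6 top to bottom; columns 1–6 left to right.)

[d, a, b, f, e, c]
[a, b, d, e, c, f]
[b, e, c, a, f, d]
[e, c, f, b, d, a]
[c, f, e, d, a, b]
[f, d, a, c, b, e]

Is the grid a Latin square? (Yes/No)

Each row is a permutation of the 6 symbols, and so is each column.

Yes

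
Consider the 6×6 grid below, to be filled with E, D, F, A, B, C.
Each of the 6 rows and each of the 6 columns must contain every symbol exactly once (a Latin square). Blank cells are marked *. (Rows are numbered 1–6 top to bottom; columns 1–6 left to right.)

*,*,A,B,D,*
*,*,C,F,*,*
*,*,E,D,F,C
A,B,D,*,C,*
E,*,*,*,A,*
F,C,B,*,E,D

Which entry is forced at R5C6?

B

Row 1, column 1: row 1 has {D, A, B} and column 1 has {E, F, A}, leaving only C.
Row 2, column 5: row 2 has {F, C} and column 5 has {E, D, F, A, C}, leaving only B.
Row 2, column 1: row 2 has {F, B, C} and column 1 has {E, F, A, C}, leaving only D.
Row 3, column 1: row 3 has {E, D, F, C} and column 1 has {E, D, F, A, C}, leaving only B.
Row 3, column 2: row 3 has {E, D, F, B, C} and column 2 has {B, C}, leaving only A.
Row 2, column 2: row 2 has {D, F, B, C} and column 2 has {A, B, C}, leaving only E.
Row 1, column 2: row 1 has {D, A, B, C} and column 2 has {E, A, B, C}, leaving only F.
Row 1, column 6: row 1 has {D, F, A, B, C} and column 6 has {D, C}, leaving only E.
Row 2, column 6: row 2 has {E, D, F, B, C} and column 6 has {E, D, C}, leaving only A.
Row 4, column 4: row 4 has {D, A, B, C} and column 4 has {D, F, B}, leaving only E.
Row 4, column 6: row 4 has {E, D, A, B, C} and column 6 has {E, D, A, C}, leaving only F.
Row 5 already has {E, A} and column 6 already has {E, D, F, A, C}, so row 5, column 6 must be B.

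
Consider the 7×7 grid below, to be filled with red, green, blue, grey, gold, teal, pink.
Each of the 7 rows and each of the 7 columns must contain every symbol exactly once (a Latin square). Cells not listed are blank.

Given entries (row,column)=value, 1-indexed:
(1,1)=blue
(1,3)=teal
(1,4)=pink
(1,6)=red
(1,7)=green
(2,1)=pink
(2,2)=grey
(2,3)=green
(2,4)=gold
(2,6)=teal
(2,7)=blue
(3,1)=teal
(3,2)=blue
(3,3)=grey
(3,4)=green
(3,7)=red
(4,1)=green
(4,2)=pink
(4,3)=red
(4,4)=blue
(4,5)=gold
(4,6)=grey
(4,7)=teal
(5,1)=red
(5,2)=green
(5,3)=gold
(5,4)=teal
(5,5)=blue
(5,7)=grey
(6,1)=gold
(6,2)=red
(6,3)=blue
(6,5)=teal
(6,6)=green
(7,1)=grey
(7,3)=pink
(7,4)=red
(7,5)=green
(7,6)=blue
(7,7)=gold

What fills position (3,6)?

gold

Row 1, column 2: row 1 has {red, green, blue, teal, pink} and column 2 has {red, green, blue, grey, pink}, leaving only gold.
Row 1, column 5: row 1 has {red, green, blue, gold, teal, pink} and column 5 has {green, blue, gold, teal}, leaving only grey.
Row 2, column 5: row 2 has {green, blue, grey, gold, teal, pink} and column 5 has {green, blue, grey, gold, teal}, leaving only red.
Row 3, column 5: row 3 has {red, green, blue, grey, teal} and column 5 has {red, green, blue, grey, gold, teal}, leaving only pink.
Row 3 already has {red, green, blue, grey, teal, pink} and column 6 already has {red, green, blue, grey, teal}, so row 3, column 6 must be gold.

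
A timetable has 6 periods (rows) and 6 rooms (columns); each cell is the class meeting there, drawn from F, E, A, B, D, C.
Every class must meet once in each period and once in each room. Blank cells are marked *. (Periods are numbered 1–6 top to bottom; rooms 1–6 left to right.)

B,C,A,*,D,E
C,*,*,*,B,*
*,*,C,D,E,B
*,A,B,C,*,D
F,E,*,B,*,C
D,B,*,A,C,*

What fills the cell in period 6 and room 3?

Period 1, room 4: period 1 has {E, A, B, D, C} and room 4 has {A, B, D, C}, leaving only F.
Period 2, room 4: period 2 has {B, C} and room 4 has {F, A, B, D, C}, leaving only E.
Period 3, room 1: period 3 has {E, B, D, C} and room 1 has {F, B, D, C}, leaving only A.
Period 3, room 2: period 3 has {E, A, B, D, C} and room 2 has {E, A, B, C}, leaving only F.
Period 2, room 2: period 2 has {E, B, C} and room 2 has {F, E, A, B, C}, leaving only D.
Period 2, room 3: period 2 has {E, B, D, C} and room 3 has {A, B, C}, leaving only F.
Period 6 already has {A, B, D, C} and room 3 already has {F, A, B, C}, so period 6, room 3 must be E.

E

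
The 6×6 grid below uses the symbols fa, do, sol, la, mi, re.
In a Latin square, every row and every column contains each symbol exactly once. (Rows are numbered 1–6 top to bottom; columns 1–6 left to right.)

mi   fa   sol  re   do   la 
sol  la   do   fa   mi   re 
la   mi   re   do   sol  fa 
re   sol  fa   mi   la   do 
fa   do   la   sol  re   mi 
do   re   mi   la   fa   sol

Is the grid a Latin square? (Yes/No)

Each row is a permutation of the 6 symbols, and so is each column.

Yes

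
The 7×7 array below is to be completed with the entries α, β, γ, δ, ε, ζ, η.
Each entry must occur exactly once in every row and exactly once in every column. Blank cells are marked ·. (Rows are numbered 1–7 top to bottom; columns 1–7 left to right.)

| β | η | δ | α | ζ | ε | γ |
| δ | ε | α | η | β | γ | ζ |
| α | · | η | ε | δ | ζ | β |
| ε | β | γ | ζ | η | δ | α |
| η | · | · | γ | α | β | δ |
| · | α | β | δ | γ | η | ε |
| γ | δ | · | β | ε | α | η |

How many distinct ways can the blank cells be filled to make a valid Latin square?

Row 3, column 2: eliminating its row and column leaves {γ}.
Row 5, column 2: eliminating its row and column leaves {ζ}.
Row 5, column 3: eliminating its row and column leaves {ε, ζ}.
Row 6, column 1: eliminating its row and column leaves {ζ}.
Row 7, column 3: eliminating its row and column leaves {ζ}.
Only one assignment across all blanks avoids any row or column repeat, giving 1 completion.

1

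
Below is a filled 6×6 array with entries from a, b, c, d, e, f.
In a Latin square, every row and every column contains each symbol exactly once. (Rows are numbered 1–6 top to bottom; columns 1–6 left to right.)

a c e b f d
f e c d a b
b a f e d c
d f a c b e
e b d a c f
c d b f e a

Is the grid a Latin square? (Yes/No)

Yes

Each row is a permutation of the 6 symbols, and so is each column.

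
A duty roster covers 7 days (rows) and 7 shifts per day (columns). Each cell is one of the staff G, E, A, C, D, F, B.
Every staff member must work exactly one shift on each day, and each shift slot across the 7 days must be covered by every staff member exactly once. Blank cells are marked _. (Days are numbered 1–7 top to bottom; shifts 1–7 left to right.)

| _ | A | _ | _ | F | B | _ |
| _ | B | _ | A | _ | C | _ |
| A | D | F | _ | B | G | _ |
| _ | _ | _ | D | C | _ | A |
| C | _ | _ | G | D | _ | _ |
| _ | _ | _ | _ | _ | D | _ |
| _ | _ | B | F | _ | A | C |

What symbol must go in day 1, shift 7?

D

Day 3, shift 7: day 3 has {G, A, D, F, B} and shift 7 has {A, C}, leaving only E.
Day 3, shift 4: day 3 has {G, E, A, D, F, B} and shift 4 has {G, A, D, F}, leaving only C.
Day 1, shift 4: day 1 has {A, F, B} and shift 4 has {G, A, C, D, F}, leaving only E.
Day 6, shift 4: day 6 has {D} and shift 4 has {G, E, A, C, D, F}, leaving only B.
Day 1, shift 7 is narrowed to {G, D}.
If it were G, propagating the remaining blanks reaches a contradiction.
So day 1, shift 7 must be D.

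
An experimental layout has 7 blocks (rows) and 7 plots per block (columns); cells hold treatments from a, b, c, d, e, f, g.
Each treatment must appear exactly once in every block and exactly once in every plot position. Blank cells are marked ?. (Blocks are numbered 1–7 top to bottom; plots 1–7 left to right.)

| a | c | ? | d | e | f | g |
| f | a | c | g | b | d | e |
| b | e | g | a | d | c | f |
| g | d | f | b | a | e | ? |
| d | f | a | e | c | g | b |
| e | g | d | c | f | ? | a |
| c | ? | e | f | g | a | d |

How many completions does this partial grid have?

1

Block 1, plot 3: eliminating its block and plot leaves {b}.
Block 4, plot 7: eliminating its block and plot leaves {c}.
Block 6, plot 6: eliminating its block and plot leaves {b}.
Block 7, plot 2: eliminating its block and plot leaves {b}.
Only one assignment across all blanks avoids any block or plot repeat, giving 1 completion.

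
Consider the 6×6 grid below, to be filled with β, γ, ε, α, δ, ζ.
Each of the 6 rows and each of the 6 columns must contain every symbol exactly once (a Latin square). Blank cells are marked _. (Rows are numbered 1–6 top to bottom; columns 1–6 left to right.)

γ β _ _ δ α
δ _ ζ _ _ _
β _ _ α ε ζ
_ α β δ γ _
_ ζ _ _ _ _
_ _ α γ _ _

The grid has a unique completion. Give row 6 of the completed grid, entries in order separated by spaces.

Row 1, column 3: row 1 has {β, γ, α, δ} and column 3 has {β, α, ζ}, leaving only ε.
Row 1, column 4: row 1 has {β, γ, ε, α, δ} and column 4 has {γ, α, δ}, leaving only ζ.
Row 4, column 6: row 4 has {β, γ, α, δ} and column 6 has {α, ζ}, leaving only ε.
Row 4, column 1: row 4 has {β, γ, ε, α, δ} and column 1 has {β, γ, δ}, leaving only ζ.
Row 6, column 1: row 6 has {γ, α} and column 1 has {β, γ, δ, ζ}, leaving only ε.
Row 6, column 2: row 6 has {γ, ε, α} and column 2 has {β, α, ζ}, leaving only δ.
Row 6, column 6: row 6 has {γ, ε, α, δ} and column 6 has {ε, α, ζ}, leaving only β.
Row 6, column 5: row 6 has {β, γ, ε, α, δ} and column 5 has {γ, ε, δ}, leaving only ζ.
So row 6 reads: ε δ α γ ζ β.

ε δ α γ ζ β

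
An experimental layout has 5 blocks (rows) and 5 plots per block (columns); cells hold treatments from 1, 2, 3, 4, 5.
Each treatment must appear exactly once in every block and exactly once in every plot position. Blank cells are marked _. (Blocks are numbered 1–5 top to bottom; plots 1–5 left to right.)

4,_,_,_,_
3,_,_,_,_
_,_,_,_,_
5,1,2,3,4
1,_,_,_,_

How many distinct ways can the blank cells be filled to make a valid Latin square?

Block 1, plot 2: eliminating its block and plot leaves {2, 3, 5}.
Block 1, plot 3: eliminating its block and plot leaves {1, 3, 5}.
Block 1, plot 4: eliminating its block and plot leaves {1, 2, 5}.
Block 1, plot 5: eliminating its block and plot leaves {1, 2, 3, 5}.
Block 2, plot 2: eliminating its block and plot leaves {2, 4, 5}.
Block 2, plot 3: eliminating its block and plot leaves {1, 4, 5}.
Block 2, plot 4: eliminating its block and plot leaves {1, 2, 4, 5}.
Block 2, plot 5: eliminating its block and plot leaves {1, 2, 5}.
Block 3, plot 1: eliminating its block and plot leaves {2}.
Block 3, plot 2: eliminating its block and plot leaves {2, 3, 4, 5}.
Block 3, plot 3: eliminating its block and plot leaves {1, 3, 4, 5}.
Block 3, plot 4: eliminating its block and plot leaves {1, 2, 4, 5}.
Block 3, plot 5: eliminating its block and plot leaves {1, 2, 3, 5}.
Block 5, plot 2: eliminating its block and plot leaves {2, 3, 4, 5}.
Block 5, plot 3: eliminating its block and plot leaves {3, 4, 5}.
Block 5, plot 4: eliminating its block and plot leaves {2, 4, 5}.
Block 5, plot 5: eliminating its block and plot leaves {2, 3, 5}.
Enumerating the assignments across these blanks that avoid any block or plot repeat gives 56 completions.

56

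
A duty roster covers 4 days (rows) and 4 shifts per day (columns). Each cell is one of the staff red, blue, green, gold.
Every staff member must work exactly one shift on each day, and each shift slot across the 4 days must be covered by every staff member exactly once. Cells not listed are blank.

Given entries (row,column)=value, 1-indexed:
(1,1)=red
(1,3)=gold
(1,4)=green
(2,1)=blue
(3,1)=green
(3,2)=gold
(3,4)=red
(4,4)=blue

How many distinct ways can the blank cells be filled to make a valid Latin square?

2

Day 1, shift 2: eliminating its day and shift leaves {blue}.
Day 2, shift 2: eliminating its day and shift leaves {red, green}.
Day 2, shift 3: eliminating its day and shift leaves {red, green}.
Day 2, shift 4: eliminating its day and shift leaves {gold}.
Day 3, shift 3: eliminating its day and shift leaves {blue}.
Day 4, shift 1: eliminating its day and shift leaves {gold}.
Day 4, shift 2: eliminating its day and shift leaves {red, green}.
Day 4, shift 3: eliminating its day and shift leaves {red, green}.
Enumerating the assignments across these blanks that avoid any day or shift repeat gives 2 completions.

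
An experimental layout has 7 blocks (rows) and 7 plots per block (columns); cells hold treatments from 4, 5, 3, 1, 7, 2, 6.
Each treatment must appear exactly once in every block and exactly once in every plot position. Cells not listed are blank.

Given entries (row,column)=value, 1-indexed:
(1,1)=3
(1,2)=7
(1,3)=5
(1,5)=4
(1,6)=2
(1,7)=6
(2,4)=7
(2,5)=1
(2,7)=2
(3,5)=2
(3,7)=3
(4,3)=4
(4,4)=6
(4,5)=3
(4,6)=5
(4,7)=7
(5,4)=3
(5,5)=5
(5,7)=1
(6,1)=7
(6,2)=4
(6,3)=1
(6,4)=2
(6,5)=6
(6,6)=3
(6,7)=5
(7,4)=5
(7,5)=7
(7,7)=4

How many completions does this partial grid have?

9

Block 1, plot 4: eliminating its block and plot leaves {1}.
Block 2, plot 1: eliminating its block and plot leaves {4, 5, 6}.
Block 2, plot 2: eliminating its block and plot leaves {5, 3, 6}.
Block 2, plot 3: eliminating its block and plot leaves {3, 6}.
Block 2, plot 6: eliminating its block and plot leaves {4, 6}.
Block 3, plot 1: eliminating its block and plot leaves {4, 5, 1, 6}.
Block 3, plot 2: eliminating its block and plot leaves {5, 1, 6}.
Block 3, plot 3: eliminating its block and plot leaves {7, 6}.
Block 3, plot 4: eliminating its block and plot leaves {4, 1}.
Block 3, plot 6: eliminating its block and plot leaves {4, 1, 7, 6}.
Block 4, plot 1: eliminating its block and plot leaves {1, 2}.
Block 4, plot 2: eliminating its block and plot leaves {1, 2}.
Block 5, plot 1: eliminating its block and plot leaves {4, 2, 6}.
Block 5, plot 2: eliminating its block and plot leaves {2, 6}.
Block 5, plot 3: eliminating its block and plot leaves {7, 2, 6}.
Block 5, plot 6: eliminating its block and plot leaves {4, 7, 6}.
Block 7, plot 1: eliminating its block and plot leaves {1, 2, 6}.
Block 7, plot 2: eliminating its block and plot leaves {3, 1, 2, 6}.
Block 7, plot 3: eliminating its block and plot leaves {3, 2, 6}.
Block 7, plot 6: eliminating its block and plot leaves {1, 6}.
Enumerating the assignments across these blanks that avoid any block or plot repeat gives 9 completions.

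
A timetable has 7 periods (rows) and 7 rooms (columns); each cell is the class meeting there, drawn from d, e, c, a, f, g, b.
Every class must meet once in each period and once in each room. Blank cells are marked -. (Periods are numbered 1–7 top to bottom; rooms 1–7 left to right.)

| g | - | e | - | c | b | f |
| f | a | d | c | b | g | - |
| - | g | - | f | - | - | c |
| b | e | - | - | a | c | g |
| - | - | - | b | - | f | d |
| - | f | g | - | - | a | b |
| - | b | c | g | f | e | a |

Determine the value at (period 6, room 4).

Period 1, room 2: period 1 has {e, c, f, g, b} and room 2 has {e, a, f, g, b}, leaving only d.
Period 1, room 4: period 1 has {d, e, c, f, g, b} and room 4 has {c, f, g, b}, leaving only a.
Period 2, room 7: period 2 has {d, c, a, f, g, b} and room 7 has {d, c, a, f, g, b}, leaving only e.
Period 3, room 6: period 3 has {c, f, g} and room 6 has {e, c, a, f, g, b}, leaving only d.
Period 3, room 5: period 3 has {d, c, f, g} and room 5 has {c, a, f, b}, leaving only e.
Period 3, room 1: period 3 has {d, e, c, f, g} and room 1 has {f, g, b}, leaving only a.
Period 3, room 3: period 3 has {d, e, c, a, f, g} and room 3 has {d, e, c, g}, leaving only b.
Period 4, room 3: period 4 has {e, c, a, g, b} and room 3 has {d, e, c, g, b}, leaving only f.
Period 4, room 4: period 4 has {e, c, a, f, g, b} and room 4 has {c, a, f, g, b}, leaving only d.
Period 6 already has {a, f, g, b} and room 4 already has {d, c, a, f, g, b}, so period 6, room 4 must be e.

e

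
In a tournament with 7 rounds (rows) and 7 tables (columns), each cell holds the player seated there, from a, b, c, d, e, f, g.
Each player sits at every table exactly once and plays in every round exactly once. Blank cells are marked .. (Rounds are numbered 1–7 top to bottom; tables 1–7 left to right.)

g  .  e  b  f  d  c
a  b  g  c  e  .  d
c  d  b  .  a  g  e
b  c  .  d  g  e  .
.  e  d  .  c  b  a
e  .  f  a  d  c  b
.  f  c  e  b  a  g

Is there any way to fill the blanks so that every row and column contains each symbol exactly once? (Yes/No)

Yes

No round or table among the givens repeats a symbol, and propagating forced cells runs into no contradiction.
One valid completion exists (for instance, g a e b f d c / a b g c e f d / c d b f a g e / b c a d g e f / f e d g c b a / e g f a d c b / d f c e b a g).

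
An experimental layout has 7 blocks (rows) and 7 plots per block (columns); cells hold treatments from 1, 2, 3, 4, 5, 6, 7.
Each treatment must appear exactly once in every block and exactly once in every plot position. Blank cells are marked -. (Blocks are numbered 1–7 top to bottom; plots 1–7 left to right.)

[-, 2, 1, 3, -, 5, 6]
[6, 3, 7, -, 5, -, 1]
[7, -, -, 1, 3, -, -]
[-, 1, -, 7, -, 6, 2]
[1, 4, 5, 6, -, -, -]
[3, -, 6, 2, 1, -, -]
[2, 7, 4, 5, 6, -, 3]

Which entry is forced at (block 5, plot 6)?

Block 1, plot 1: block 1 has {1, 2, 3, 5, 6} and plot 1 has {1, 2, 3, 6, 7}, leaving only 4.
Block 1, plot 5: block 1 has {1, 2, 3, 4, 5, 6} and plot 5 has {1, 3, 5, 6}, leaving only 7.
Block 2, plot 4: block 2 has {1, 3, 5, 6, 7} and plot 4 has {1, 2, 3, 5, 6, 7}, leaving only 4.
Block 2, plot 6: block 2 has {1, 3, 4, 5, 6, 7} and plot 6 has {5, 6}, leaving only 2.
Block 3, plot 3: block 3 has {1, 3, 7} and plot 3 has {1, 4, 5, 6, 7}, leaving only 2.
Block 3, plot 6: block 3 has {1, 2, 3, 7} and plot 6 has {2, 5, 6}, leaving only 4.
Block 3, plot 7: block 3 has {1, 2, 3, 4, 7} and plot 7 has {1, 2, 3, 6}, leaving only 5.
Block 3, plot 2: block 3 has {1, 2, 3, 4, 5, 7} and plot 2 has {1, 2, 3, 4, 7}, leaving only 6.
Block 4, plot 1: block 4 has {1, 2, 6, 7} and plot 1 has {1, 2, 3, 4, 6, 7}, leaving only 5.
Block 4, plot 3: block 4 has {1, 2, 5, 6, 7} and plot 3 has {1, 2, 4, 5, 6, 7}, leaving only 3.
Block 4, plot 5: block 4 has {1, 2, 3, 5, 6, 7} and plot 5 has {1, 3, 5, 6, 7}, leaving only 4.
Block 5, plot 5: block 5 has {1, 4, 5, 6} and plot 5 has {1, 3, 4, 5, 6, 7}, leaving only 2.
Block 5, plot 7: block 5 has {1, 2, 4, 5, 6} and plot 7 has {1, 2, 3, 5, 6}, leaving only 7.
Block 5 already has {1, 2, 4, 5, 6, 7} and plot 6 already has {2, 4, 5, 6}, so block 5, plot 6 must be 3.

3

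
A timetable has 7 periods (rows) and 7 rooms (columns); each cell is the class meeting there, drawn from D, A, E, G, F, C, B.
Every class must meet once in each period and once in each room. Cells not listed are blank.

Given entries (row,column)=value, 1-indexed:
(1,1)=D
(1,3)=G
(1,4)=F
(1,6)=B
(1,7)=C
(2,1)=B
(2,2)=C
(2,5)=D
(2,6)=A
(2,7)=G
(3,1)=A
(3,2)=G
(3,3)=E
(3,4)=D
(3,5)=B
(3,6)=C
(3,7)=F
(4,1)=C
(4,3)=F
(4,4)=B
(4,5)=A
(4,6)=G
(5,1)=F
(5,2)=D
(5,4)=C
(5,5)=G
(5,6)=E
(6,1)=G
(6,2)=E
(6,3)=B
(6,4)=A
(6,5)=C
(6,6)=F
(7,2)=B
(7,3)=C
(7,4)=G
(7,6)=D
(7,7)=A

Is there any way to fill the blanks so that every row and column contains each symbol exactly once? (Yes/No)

Period 2, room 3: period 2 together with room 3 already contain {D, A, E, G, F, C, B} — every symbol — so nothing can go there. The grid has no valid completion.

No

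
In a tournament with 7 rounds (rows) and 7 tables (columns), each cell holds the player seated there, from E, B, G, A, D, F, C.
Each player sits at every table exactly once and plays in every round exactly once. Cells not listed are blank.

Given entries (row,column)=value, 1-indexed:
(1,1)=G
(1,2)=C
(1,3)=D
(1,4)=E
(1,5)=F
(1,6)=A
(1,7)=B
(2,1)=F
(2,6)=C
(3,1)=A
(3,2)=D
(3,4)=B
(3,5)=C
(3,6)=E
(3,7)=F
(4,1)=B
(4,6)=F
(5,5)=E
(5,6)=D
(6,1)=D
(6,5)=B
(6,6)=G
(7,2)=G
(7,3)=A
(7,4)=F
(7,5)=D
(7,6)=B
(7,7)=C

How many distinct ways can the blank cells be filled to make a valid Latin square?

8

Round 2, table 2: eliminating its round and table leaves {E, B, A}.
Round 2, table 3: eliminating its round and table leaves {E, B, G}.
Round 2, table 4: eliminating its round and table leaves {G, A, D}.
Round 2, table 5: eliminating its round and table leaves {G, A}.
Round 2, table 7: eliminating its round and table leaves {E, G, A, D}.
Round 3, table 3: eliminating its round and table leaves {G}.
Round 4, table 2: eliminating its round and table leaves {E, A}.
Round 4, table 3: eliminating its round and table leaves {E, G, C}.
Round 4, table 4: eliminating its round and table leaves {G, A, D, C}.
Round 4, table 5: eliminating its round and table leaves {G, A}.
Round 4, table 7: eliminating its round and table leaves {E, G, A, D}.
Round 5, table 1: eliminating its round and table leaves {C}.
Round 5, table 2: eliminating its round and table leaves {B, A, F}.
Round 5, table 3: eliminating its round and table leaves {B, G, F, C}.
Round 5, table 4: eliminating its round and table leaves {G, A, C}.
Round 5, table 7: eliminating its round and table leaves {G, A}.
Round 6, table 2: eliminating its round and table leaves {E, A, F}.
Round 6, table 3: eliminating its round and table leaves {E, F, C}.
Round 6, table 4: eliminating its round and table leaves {A, C}.
Round 6, table 7: eliminating its round and table leaves {E, A}.
Round 7, table 1: eliminating its round and table leaves {E}.
Enumerating the assignments across these blanks that avoid any round or table repeat gives 8 completions.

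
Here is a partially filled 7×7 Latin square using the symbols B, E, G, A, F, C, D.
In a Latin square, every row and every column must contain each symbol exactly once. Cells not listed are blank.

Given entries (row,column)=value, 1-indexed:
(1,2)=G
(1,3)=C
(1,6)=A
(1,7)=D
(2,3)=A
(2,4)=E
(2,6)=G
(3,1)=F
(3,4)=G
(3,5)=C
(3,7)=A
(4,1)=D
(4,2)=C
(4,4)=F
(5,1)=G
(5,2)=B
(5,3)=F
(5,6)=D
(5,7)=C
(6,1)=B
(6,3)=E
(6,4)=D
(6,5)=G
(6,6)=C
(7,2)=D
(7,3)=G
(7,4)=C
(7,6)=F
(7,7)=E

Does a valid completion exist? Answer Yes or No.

Yes

No row or column among the givens repeats a symbol, and propagating forced cells runs into no contradiction.
One valid completion exists (for instance, E G C B F A D / C F A E D G B / F E D G C B A / D C B F A E G / G B F A E D C / B A E D G C F / A D G C B F E).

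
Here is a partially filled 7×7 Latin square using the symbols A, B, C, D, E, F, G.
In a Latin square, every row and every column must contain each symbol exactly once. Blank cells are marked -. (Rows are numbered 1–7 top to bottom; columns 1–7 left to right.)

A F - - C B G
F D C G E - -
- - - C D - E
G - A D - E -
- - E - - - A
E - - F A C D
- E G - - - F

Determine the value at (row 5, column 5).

Row 1, column 3: row 1 has {A, B, C, F, G} and column 3 has {A, C, E, G}, leaving only D.
Row 1, column 4: row 1 has {A, B, C, D, F, G} and column 4 has {C, D, F, G}, leaving only E.
Row 2, column 6: row 2 has {C, D, E, F, G} and column 6 has {B, C, E}, leaving only A.
Row 2, column 7: row 2 has {A, C, D, E, F, G} and column 7 has {A, D, E, F, G}, leaving only B.
Row 3, column 1: row 3 has {C, D, E} and column 1 has {A, E, F, G}, leaving only B.
Row 3, column 3: row 3 has {B, C, D, E} and column 3 has {A, C, D, E, G}, leaving only F.
Row 3, column 6: row 3 has {B, C, D, E, F} and column 6 has {A, B, C, E}, leaving only G.
Row 3, column 2: row 3 has {B, C, D, E, F, G} and column 2 has {D, E, F}, leaving only A.
Row 4, column 7: row 4 has {A, D, E, G} and column 7 has {A, B, D, E, F, G}, leaving only C.
Row 4, column 2: row 4 has {A, C, D, E, G} and column 2 has {A, D, E, F}, leaving only B.
Row 4, column 5: row 4 has {A, B, C, D, E, G} and column 5 has {A, C, D, E}, leaving only F.
Row 5, column 4: row 5 has {A, E} and column 4 has {C, D, E, F, G}, leaving only B.
Row 5 already has {A, B, E} and column 5 already has {A, C, D, E, F}, so row 5, column 5 must be G.

G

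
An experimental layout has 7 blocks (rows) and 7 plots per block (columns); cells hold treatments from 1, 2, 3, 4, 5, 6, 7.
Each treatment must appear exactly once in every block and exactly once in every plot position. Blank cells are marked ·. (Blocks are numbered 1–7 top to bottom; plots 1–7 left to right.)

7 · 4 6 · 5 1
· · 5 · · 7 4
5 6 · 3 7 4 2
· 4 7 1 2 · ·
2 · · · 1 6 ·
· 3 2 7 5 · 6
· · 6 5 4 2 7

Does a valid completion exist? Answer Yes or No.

No

Block 1, plot 2: block 1 has {1, 4, 5, 6, 7} and plot 2 has {3, 4, 6}, so it must be 2.
Block 1, plot 5: block 1 has {1, 2, 4, 5, 6, 7} and plot 5 has {1, 2, 4, 5, 7}, so it must be 3.
Block 2, plot 2: block 2 has {4, 5, 7} and plot 2 has {2, 3, 4, 6}, so it must be 1.
Now block 7, plot 2: block 7 together with plot 2 already contain {1, 2, 3, 4, 5, 6, 7} — every symbol — so nothing can go there. The grid has no valid completion.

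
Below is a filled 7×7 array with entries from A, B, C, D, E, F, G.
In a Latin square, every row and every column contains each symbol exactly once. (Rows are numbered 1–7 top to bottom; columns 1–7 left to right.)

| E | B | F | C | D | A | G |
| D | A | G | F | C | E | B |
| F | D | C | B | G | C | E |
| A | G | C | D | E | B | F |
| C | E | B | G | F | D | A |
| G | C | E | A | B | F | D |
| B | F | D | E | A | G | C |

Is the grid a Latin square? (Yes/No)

Row 3 contains C twice (at columns 3 and 6), so it is not a permutation.

No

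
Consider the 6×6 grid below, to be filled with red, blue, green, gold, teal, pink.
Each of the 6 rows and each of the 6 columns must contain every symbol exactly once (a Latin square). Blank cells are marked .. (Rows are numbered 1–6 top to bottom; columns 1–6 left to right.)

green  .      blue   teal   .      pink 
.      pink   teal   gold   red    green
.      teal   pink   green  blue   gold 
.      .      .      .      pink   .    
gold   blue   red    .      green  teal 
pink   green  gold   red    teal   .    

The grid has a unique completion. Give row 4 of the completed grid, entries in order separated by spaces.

Row 4, column 3: row 4 has {pink} and column 3 has {red, blue, gold, teal, pink}, leaving only green.
Row 4, column 4: row 4 has {green, pink} and column 4 has {red, green, gold, teal}, leaving only blue.
Row 4, column 6: row 4 has {blue, green, pink} and column 6 has {green, gold, teal, pink}, leaving only red.
Row 4, column 1: row 4 has {red, blue, green, pink} and column 1 has {green, gold, pink}, leaving only teal.
Row 4, column 2: row 4 has {red, blue, green, teal, pink} and column 2 has {blue, green, teal, pink}, leaving only gold.
So row 4 reads: teal gold green blue pink red.

teal gold green blue pink red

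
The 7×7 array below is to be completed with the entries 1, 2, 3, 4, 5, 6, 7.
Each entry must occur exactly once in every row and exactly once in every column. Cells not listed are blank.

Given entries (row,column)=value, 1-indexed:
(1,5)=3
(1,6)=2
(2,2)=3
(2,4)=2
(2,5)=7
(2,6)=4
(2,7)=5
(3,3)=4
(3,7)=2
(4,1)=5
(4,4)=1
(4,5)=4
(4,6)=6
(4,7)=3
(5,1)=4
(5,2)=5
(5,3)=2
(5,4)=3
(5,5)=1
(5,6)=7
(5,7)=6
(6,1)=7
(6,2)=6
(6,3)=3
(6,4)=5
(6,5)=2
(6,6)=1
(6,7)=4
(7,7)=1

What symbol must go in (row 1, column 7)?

7

Row 1 already has {2, 3} and column 7 already has {1, 2, 3, 4, 5, 6}, so row 1, column 7 must be 7.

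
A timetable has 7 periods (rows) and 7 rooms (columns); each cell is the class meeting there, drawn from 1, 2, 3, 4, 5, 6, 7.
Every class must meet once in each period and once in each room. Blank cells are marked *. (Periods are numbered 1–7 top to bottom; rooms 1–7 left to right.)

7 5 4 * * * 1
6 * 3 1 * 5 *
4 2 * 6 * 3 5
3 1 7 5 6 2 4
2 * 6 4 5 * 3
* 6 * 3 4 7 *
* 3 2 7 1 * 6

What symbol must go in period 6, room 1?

1

Period 1, room 4: period 1 has {1, 4, 5, 7} and room 4 has {1, 3, 4, 5, 6, 7}, leaving only 2.
Period 1, room 5: period 1 has {1, 2, 4, 5, 7} and room 5 has {1, 4, 5, 6}, leaving only 3.
Period 1, room 6: period 1 has {1, 2, 3, 4, 5, 7} and room 6 has {2, 3, 5, 7}, leaving only 6.
Period 3, room 3: period 3 has {2, 3, 4, 5, 6} and room 3 has {2, 3, 4, 6, 7}, leaving only 1.
Period 3, room 5: period 3 has {1, 2, 3, 4, 5, 6} and room 5 has {1, 3, 4, 5, 6}, leaving only 7.
Period 2, room 5: period 2 has {1, 3, 5, 6} and room 5 has {1, 3, 4, 5, 6, 7}, leaving only 2.
Period 2, room 7: period 2 has {1, 2, 3, 5, 6} and room 7 has {1, 3, 4, 5, 6}, leaving only 7.
Period 2, room 2: period 2 has {1, 2, 3, 5, 6, 7} and room 2 has {1, 2, 3, 5, 6}, leaving only 4.
Period 5, room 2: period 5 has {2, 3, 4, 5, 6} and room 2 has {1, 2, 3, 4, 5, 6}, leaving only 7.
Period 5, room 6: period 5 has {2, 3, 4, 5, 6, 7} and room 6 has {2, 3, 5, 6, 7}, leaving only 1.
Period 6, room 3: period 6 has {3, 4, 6, 7} and room 3 has {1, 2, 3, 4, 6, 7}, leaving only 5.
Period 6 already has {3, 4, 5, 6, 7} and room 1 already has {2, 3, 4, 6, 7}, so period 6, room 1 must be 1.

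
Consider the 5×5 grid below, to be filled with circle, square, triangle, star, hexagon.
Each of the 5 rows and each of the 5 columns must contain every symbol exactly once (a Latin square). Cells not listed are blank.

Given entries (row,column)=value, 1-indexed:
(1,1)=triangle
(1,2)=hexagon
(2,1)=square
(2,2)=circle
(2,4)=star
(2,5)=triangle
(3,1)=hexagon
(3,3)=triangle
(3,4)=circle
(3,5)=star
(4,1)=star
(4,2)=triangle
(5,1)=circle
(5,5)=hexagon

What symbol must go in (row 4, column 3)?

Row 1, column 4: row 1 has {triangle, hexagon} and column 4 has {circle, star}, leaving only square.
Row 1, column 5: row 1 has {square, triangle, hexagon} and column 5 has {triangle, star, hexagon}, leaving only circle.
Row 1, column 3: row 1 has {circle, square, triangle, hexagon} and column 3 has {triangle}, leaving only star.
Row 2, column 3: row 2 has {circle, square, triangle, star} and column 3 has {triangle, star}, leaving only hexagon.
Row 3, column 2: row 3 has {circle, triangle, star, hexagon} and column 2 has {circle, triangle, hexagon}, leaving only square.
Row 4, column 4: row 4 has {triangle, star} and column 4 has {circle, square, star}, leaving only hexagon.
Row 4, column 5: row 4 has {triangle, star, hexagon} and column 5 has {circle, triangle, star, hexagon}, leaving only square.
Row 4 already has {square, triangle, star, hexagon} and column 3 already has {triangle, star, hexagon}, so row 4, column 3 must be circle.

circle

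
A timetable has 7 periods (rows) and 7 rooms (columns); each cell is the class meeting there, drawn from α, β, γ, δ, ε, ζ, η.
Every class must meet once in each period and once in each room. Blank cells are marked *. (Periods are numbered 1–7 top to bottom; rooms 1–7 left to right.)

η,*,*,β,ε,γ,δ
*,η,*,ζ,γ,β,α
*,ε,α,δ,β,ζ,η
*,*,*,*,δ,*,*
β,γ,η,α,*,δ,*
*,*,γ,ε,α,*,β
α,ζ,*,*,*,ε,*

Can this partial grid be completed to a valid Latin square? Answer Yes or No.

Period 1, room 2: period 1 has {β, γ, δ, ε, η} and room 2 has {γ, ε, ζ, η}, so it must be α.
Period 1, room 3: period 1 has {α, β, γ, δ, ε, η} and room 3 has {α, γ, η}, so it must be ζ.
Period 3, room 1: period 3 has {α, β, δ, ε, ζ, η} and room 1 has {α, β, η}, so it must be γ.
Period 4, room 2: period 4 has {δ} and room 2 has {α, γ, ε, ζ, η}, so it must be β.
Period 4, room 3: period 4 has {β, δ} and room 3 has {α, γ, ζ, η}, so it must be ε.
Period 2, room 3: period 2 has {α, β, γ, ζ, η} and room 3 has {α, γ, ε, ζ, η}, so it must be δ.
Period 2, room 1: period 2 has {α, β, γ, δ, ζ, η} and room 1 has {α, β, γ, η}, so it must be ε.
Period 4, room 1: period 4 has {β, δ, ε} and room 1 has {α, β, γ, ε, η}, so it must be ζ.
Period 4, room 7: period 4 has {β, δ, ε, ζ} and room 7 has {α, β, δ, η}, so it must be γ.
Now period 7, room 7: period 7 together with room 7 already contain {α, β, γ, δ, ε, ζ, η} — every symbol — so nothing can go there. The grid has no valid completion.

No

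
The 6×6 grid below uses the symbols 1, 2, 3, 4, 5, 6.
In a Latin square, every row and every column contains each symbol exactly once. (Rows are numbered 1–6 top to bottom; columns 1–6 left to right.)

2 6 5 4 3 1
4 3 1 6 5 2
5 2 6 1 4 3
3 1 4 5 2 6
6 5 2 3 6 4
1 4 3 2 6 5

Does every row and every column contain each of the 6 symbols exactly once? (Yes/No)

Column 5 contains 6 twice (at rows 5 and 6), so it is not a permutation.

No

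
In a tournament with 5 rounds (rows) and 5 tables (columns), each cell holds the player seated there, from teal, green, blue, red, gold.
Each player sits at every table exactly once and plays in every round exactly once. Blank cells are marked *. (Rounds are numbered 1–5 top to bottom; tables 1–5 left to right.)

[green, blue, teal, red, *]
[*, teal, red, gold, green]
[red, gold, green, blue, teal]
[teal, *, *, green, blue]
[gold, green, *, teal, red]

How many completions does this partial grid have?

1

Round 1, table 5: eliminating its round and table leaves {gold}.
Round 2, table 1: eliminating its round and table leaves {blue}.
Round 4, table 2: eliminating its round and table leaves {red}.
Round 4, table 3: eliminating its round and table leaves {gold}.
Round 5, table 3: eliminating its round and table leaves {blue}.
Only one assignment across all blanks avoids any round or table repeat, giving 1 completion.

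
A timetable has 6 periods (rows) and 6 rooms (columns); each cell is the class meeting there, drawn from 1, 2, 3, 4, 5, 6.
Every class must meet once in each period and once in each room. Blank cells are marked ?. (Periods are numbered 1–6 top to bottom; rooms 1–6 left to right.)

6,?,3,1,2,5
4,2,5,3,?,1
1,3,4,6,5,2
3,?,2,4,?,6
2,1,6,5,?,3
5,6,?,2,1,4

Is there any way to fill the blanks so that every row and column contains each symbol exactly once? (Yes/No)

No

Period 4, room 5: period 4 together with room 5 already contain {1, 2, 3, 4, 5, 6} — every symbol — so nothing can go there. The grid has no valid completion.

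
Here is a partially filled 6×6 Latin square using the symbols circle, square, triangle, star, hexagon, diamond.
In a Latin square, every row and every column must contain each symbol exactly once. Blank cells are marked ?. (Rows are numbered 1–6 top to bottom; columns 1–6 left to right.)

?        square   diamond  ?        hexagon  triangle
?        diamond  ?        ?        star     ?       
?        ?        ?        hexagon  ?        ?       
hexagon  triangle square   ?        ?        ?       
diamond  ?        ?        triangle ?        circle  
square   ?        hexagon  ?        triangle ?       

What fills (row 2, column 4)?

Row 5, column 3: row 5 has {circle, triangle, diamond} and column 3 has {square, hexagon, diamond}, leaving only star.
Row 5, column 2: row 5 has {circle, triangle, star, diamond} and column 2 has {square, triangle, diamond}, leaving only hexagon.
Row 5, column 5: row 5 has {circle, triangle, star, hexagon, diamond} and column 5 has {triangle, star, hexagon}, leaving only square.
Row 2, column 4 is narrowed to {circle, square}.
If it were circle, then row 2, column 3 would be left with no valid symbol.
So row 2, column 4 must be square.

square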